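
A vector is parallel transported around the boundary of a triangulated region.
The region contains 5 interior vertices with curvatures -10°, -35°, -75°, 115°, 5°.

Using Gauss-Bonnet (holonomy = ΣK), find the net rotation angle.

Holonomy = total enclosed curvature = (-10°) + (-35°) + (-75°) + 115° + 5° = 0°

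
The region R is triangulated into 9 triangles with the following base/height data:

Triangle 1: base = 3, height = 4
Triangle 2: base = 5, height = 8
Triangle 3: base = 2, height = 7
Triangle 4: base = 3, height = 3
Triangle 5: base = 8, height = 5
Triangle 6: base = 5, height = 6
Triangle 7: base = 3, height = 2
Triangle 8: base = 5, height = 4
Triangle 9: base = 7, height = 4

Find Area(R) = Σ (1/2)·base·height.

(1/2)×3×4 + (1/2)×5×8 + (1/2)×2×7 + (1/2)×3×3 + (1/2)×8×5 + (1/2)×5×6 + (1/2)×3×2 + (1/2)×5×4 + (1/2)×7×4 = 99.5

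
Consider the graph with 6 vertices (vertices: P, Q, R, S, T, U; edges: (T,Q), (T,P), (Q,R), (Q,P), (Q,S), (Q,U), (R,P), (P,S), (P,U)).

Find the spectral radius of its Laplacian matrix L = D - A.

Degrees: deg(P) = 5, deg(Q) = 5, deg(R) = 2, deg(S) = 2, deg(T) = 2, deg(U) = 2.
L = D − A with rows/columns ordered (P, Q, R, S, T, U):
  [ 5, -1, -1, -1, -1, -1]
  [-1,  5, -1, -1, -1, -1]
  [-1, -1,  2,  0,  0,  0]
  [-1, -1,  0,  2,  0,  0]
  [-1, -1,  0,  0,  2,  0]
  [-1, -1,  0,  0,  0,  2]
Characteristic polynomial: det(λI − L) = λ(λ − 2)³(λ − 6)².
Roots: λ = 0; (λ − 2) = 0 ⇒ λ = 2 (multiplicity 3); (λ − 6) = 0 ⇒ λ = 6 (multiplicity 2).
(Check: the roots sum (with multiplicity) to 18, matching trace L = Σdeg = 2·9 = 18.)
Laplacian eigenvalues: [0.0, 2.0, 2.0, 2.0, 6.0, 6.0]. Largest eigenvalue (spectral radius) = 6.0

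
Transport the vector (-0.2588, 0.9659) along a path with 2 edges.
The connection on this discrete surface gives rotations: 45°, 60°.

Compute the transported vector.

Total rotation: 45° + 60° = 105°. Final vector: (-0.8660, -0.5000)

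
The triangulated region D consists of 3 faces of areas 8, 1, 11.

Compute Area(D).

8 + 1 + 11 = 20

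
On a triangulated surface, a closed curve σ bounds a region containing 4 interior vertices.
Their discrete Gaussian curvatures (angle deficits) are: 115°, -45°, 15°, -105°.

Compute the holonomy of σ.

Holonomy = total enclosed curvature = 115° + (-45°) + 15° + (-105°) = -20°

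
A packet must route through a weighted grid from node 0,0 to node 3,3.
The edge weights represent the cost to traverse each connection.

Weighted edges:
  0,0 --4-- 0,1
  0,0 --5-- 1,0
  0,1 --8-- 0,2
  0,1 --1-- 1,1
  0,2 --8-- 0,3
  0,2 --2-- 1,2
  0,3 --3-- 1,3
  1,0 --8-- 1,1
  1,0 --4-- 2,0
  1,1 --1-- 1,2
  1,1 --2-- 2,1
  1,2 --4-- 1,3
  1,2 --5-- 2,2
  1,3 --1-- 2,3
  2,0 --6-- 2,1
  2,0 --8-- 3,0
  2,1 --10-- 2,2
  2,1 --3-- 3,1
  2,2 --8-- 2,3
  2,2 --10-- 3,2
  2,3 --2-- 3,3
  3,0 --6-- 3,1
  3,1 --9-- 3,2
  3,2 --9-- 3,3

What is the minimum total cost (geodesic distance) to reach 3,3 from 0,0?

Shortest path: 0,0 → 0,1 → 1,1 → 1,2 → 1,3 → 2,3 → 3,3, total weight = 13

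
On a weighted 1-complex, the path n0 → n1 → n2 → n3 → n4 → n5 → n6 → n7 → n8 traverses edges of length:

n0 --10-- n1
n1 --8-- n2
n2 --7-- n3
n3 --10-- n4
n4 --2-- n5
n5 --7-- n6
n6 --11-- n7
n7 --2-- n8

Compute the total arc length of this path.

Arc length = 10 + 8 + 7 + 10 + 2 + 7 + 11 + 2 = 57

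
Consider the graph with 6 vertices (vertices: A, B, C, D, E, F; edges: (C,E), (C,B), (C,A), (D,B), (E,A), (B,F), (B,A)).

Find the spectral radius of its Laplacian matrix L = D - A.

Degrees: deg(A) = 3, deg(B) = 4, deg(C) = 3, deg(D) = 1, deg(E) = 2, deg(F) = 1.
L = D − A with rows/columns ordered (A, B, C, D, E, F):
  [ 3, -1, -1,  0, -1,  0]
  [-1,  4, -1, -1,  0, -1]
  [-1, -1,  3,  0, -1,  0]
  [ 0, -1,  0,  1,  0,  0]
  [-1,  0, -1,  0,  2,  0]
  [ 0, -1,  0,  0,  0,  1]
Characteristic polynomial: det(λI − L) = λ(λ² − 6λ + 4)(λ − 1)(λ − 3)(λ − 4).
Roots: λ = 0; (λ² − 6λ + 4) = 0 ⇒ λ = 3 ± √5 ≈ 0.7639, 5.2361; (λ − 1) = 0 ⇒ λ = 1; (λ − 3) = 0 ⇒ λ = 3; (λ − 4) = 0 ⇒ λ = 4.
(Check: the roots sum (with multiplicity) to 14, matching trace L = Σdeg = 2·7 = 14.)
Laplacian eigenvalues: [0.0, 0.7639, 1.0, 3.0, 4.0, 5.2361]. Largest eigenvalue (spectral radius) = 5.2361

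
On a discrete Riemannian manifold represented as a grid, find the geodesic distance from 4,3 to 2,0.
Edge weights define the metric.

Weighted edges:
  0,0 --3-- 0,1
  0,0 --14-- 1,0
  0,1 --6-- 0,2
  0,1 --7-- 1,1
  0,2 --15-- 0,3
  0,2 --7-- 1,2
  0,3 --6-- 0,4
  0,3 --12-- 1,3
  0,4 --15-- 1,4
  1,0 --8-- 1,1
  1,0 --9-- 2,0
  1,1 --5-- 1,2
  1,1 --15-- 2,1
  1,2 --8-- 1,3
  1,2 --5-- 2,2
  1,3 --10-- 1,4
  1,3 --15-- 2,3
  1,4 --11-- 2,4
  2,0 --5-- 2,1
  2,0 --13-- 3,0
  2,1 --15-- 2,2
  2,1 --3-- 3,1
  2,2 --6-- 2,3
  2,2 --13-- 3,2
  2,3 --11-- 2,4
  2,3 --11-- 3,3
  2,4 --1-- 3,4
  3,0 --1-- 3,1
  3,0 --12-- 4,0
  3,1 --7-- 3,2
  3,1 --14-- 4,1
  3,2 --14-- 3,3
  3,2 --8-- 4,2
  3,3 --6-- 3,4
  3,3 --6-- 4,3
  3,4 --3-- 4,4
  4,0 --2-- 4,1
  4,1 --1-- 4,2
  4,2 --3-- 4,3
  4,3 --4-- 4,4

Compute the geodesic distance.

Shortest path: 4,3 → 4,2 → 4,1 → 3,1 → 2,1 → 2,0, total weight = 26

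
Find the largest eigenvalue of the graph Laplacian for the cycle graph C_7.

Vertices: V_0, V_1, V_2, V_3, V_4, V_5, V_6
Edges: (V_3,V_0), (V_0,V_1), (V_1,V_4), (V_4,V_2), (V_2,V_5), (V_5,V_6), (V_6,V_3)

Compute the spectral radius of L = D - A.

The cycle graph C_n has Laplacian eigenvalues λ_k = 2 − 2cos(2πk/n), k = 0, 1, …, n−1. Here n = 7:
k=0: 2 − 2cos(0) = 0.0; k=1: 2 − 2cos(2π/7) = 0.753; k=2: 2 − 2cos(4π/7) = 2.445; k=3: 2 − 2cos(6π/7) = 3.8019; k=4: 2 − 2cos(8π/7) = 3.8019; k=5: 2 − 2cos(10π/7) = 2.445; k=6: 2 − 2cos(12π/7) = 0.753.
Laplacian eigenvalues: [0.0, 0.753, 0.753, 2.445, 2.445, 3.8019, 3.8019]. Largest eigenvalue (spectral radius) = 3.8019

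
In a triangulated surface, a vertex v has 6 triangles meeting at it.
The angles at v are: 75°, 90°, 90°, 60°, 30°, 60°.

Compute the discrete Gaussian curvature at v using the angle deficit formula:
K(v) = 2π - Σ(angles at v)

Sum of angles = 405°. K = 360° - 405° = -45°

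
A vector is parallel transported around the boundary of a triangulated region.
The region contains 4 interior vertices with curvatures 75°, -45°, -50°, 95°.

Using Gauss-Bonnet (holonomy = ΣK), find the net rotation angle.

Holonomy = total enclosed curvature = 75° + (-45°) + (-50°) + 95° = 75°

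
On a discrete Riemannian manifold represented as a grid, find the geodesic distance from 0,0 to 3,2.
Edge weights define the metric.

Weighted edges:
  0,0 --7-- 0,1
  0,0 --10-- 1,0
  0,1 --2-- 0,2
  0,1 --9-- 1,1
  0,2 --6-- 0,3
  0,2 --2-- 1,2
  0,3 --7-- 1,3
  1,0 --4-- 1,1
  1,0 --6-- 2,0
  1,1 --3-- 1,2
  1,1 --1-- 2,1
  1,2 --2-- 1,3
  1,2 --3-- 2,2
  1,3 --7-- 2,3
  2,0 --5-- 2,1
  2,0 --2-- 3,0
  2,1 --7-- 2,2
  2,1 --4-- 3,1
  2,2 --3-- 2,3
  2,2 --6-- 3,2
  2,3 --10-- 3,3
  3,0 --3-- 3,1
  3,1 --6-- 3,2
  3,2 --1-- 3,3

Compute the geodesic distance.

Shortest path: 0,0 → 0,1 → 0,2 → 1,2 → 2,2 → 3,2, total weight = 20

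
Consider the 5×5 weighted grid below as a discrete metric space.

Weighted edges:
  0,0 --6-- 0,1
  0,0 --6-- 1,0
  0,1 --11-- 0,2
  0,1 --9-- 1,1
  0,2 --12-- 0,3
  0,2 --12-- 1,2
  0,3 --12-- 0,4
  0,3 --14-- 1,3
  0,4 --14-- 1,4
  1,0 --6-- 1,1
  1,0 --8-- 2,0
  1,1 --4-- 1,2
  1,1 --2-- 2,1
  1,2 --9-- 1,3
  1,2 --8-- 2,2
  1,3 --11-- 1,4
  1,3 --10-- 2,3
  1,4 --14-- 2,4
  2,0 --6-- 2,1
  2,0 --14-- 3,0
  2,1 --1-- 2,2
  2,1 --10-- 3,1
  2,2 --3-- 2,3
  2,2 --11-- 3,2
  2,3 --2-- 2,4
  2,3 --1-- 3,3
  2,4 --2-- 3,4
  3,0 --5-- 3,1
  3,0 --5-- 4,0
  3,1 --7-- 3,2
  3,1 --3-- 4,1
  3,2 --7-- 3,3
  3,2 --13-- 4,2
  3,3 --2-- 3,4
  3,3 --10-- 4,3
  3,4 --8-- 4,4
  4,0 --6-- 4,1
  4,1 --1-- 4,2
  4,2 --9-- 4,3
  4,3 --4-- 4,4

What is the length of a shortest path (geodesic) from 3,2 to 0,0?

Shortest path: 3,2 → 2,2 → 2,1 → 1,1 → 1,0 → 0,0, total weight = 26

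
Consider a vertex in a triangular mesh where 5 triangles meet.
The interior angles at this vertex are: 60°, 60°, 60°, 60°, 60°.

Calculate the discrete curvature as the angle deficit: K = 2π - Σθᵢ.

Sum of angles = 300°. K = 360° - 300° = 60°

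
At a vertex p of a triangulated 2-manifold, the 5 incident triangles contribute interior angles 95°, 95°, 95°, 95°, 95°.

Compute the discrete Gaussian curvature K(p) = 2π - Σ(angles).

Sum of angles = 475°. K = 360° - 475° = -115°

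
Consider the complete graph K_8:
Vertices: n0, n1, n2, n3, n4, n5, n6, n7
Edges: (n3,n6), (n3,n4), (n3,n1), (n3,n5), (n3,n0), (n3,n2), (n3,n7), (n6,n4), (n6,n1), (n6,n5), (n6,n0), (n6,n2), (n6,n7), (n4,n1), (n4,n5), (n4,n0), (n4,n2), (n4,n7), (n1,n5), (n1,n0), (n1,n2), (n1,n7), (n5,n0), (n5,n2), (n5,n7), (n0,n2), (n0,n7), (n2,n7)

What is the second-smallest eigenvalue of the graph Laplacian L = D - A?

For the complete graph K_n, L = nI − J (J = all-ones matrix). J has eigenvalues n (once, eigenvector 𝟙) and 0 (multiplicity n−1), so L has eigenvalues 0 (once) and n (multiplicity n−1). Here n = 8: eigenvalue 0 once and 8 with multiplicity 7.
Laplacian eigenvalues: [0.0, 8.0, 8.0, 8.0, 8.0, 8.0, 8.0, 8.0]. Algebraic connectivity (smallest non-zero eigenvalue) = 8.0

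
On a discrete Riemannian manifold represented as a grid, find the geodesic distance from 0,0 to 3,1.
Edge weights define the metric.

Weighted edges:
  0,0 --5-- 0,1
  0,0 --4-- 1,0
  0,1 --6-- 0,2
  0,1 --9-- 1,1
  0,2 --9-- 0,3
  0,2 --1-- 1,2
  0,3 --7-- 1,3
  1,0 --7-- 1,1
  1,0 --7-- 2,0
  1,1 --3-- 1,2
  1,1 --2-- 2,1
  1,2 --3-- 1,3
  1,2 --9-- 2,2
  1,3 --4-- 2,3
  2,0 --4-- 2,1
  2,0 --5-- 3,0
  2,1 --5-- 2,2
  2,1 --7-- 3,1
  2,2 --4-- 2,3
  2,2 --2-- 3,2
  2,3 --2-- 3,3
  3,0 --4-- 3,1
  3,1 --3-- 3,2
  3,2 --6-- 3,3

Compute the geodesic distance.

Shortest path: 0,0 → 1,0 → 1,1 → 2,1 → 3,1, total weight = 20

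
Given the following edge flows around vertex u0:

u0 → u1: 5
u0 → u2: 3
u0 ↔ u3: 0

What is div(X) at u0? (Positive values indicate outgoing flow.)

Divergence = sum of outgoing flows = 5 + 3 + 0 = 8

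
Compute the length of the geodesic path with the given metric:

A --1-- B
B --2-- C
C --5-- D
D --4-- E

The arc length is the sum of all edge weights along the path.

Arc length = 1 + 2 + 5 + 4 = 12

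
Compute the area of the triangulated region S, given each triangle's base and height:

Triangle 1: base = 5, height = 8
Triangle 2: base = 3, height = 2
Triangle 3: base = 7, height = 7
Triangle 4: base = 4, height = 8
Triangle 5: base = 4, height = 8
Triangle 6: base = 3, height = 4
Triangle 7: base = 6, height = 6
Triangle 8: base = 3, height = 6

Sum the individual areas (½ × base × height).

(1/2)×5×8 + (1/2)×3×2 + (1/2)×7×7 + (1/2)×4×8 + (1/2)×4×8 + (1/2)×3×4 + (1/2)×6×6 + (1/2)×3×6 = 112.5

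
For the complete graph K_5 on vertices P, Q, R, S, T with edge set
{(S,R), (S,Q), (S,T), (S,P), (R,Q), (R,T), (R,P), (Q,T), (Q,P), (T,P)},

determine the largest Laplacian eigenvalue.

For the complete graph K_n, L = nI − J (J = all-ones matrix). J has eigenvalues n (once, eigenvector 𝟙) and 0 (multiplicity n−1), so L has eigenvalues 0 (once) and n (multiplicity n−1). Here n = 5: eigenvalue 0 once and 5 with multiplicity 4.
Laplacian eigenvalues: [0.0, 5.0, 5.0, 5.0, 5.0]. Largest eigenvalue (spectral radius) = 5.0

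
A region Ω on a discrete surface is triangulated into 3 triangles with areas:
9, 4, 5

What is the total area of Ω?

9 + 4 + 5 = 18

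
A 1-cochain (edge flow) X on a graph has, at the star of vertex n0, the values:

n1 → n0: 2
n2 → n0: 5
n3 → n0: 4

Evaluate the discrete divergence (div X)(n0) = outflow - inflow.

Divergence = sum of outgoing flows = (-2) + (-5) + (-4) = -11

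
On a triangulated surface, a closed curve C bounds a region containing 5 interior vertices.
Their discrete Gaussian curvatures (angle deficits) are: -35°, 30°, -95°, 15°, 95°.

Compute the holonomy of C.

Holonomy = total enclosed curvature = (-35°) + 30° + (-95°) + 15° + 95° = 10°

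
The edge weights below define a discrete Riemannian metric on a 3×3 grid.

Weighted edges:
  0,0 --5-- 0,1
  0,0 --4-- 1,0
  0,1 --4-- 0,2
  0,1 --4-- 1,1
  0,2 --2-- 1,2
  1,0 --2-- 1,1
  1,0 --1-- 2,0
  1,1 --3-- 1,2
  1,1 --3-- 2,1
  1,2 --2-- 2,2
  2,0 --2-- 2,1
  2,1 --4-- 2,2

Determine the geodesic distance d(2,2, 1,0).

Shortest path: 2,2 → 1,2 → 1,1 → 1,0, total weight = 7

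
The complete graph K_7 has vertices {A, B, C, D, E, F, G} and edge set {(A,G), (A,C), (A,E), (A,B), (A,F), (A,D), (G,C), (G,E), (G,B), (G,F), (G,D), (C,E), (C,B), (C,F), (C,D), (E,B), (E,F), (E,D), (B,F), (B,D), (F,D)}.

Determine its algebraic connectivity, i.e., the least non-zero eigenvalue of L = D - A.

For the complete graph K_n, L = nI − J (J = all-ones matrix). J has eigenvalues n (once, eigenvector 𝟙) and 0 (multiplicity n−1), so L has eigenvalues 0 (once) and n (multiplicity n−1). Here n = 7: eigenvalue 0 once and 7 with multiplicity 6.
Laplacian eigenvalues: [0.0, 7.0, 7.0, 7.0, 7.0, 7.0, 7.0]. Algebraic connectivity (smallest non-zero eigenvalue) = 7.0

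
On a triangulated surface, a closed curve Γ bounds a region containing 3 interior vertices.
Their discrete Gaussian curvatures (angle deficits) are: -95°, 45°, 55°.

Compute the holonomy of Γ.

Holonomy = total enclosed curvature = (-95°) + 45° + 55° = 5°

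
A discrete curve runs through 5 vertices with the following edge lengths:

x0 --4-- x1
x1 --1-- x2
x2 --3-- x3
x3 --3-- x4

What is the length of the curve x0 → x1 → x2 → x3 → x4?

Arc length = 4 + 1 + 3 + 3 = 11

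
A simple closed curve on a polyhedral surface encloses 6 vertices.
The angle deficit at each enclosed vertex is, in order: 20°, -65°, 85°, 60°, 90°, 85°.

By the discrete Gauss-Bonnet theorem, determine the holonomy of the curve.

Holonomy = total enclosed curvature = 20° + (-65°) + 85° + 60° + 90° + 85° = 275°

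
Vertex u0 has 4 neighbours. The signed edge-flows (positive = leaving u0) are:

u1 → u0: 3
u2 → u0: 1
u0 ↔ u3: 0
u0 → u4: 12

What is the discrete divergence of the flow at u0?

Divergence = sum of outgoing flows = (-3) + (-1) + 0 + 12 = 8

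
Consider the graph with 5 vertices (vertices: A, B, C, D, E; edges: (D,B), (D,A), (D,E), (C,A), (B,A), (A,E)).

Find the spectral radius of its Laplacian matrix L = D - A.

Degrees: deg(A) = 4, deg(B) = 2, deg(C) = 1, deg(D) = 3, deg(E) = 2.
L = D − A with rows/columns ordered (A, B, C, D, E):
  [ 4, -1, -1, -1, -1]
  [-1,  2,  0, -1,  0]
  [-1,  0,  1,  0,  0]
  [-1, -1,  0,  3, -1]
  [-1,  0,  0, -1,  2]
Characteristic polynomial: det(λI − L) = λ(λ − 1)(λ − 2)(λ − 4)(λ − 5).
Roots: λ = 0; (λ − 1) = 0 ⇒ λ = 1; (λ − 2) = 0 ⇒ λ = 2; (λ − 4) = 0 ⇒ λ = 4; (λ − 5) = 0 ⇒ λ = 5.
(Check: the roots sum (with multiplicity) to 12, matching trace L = Σdeg = 2·6 = 12.)
Laplacian eigenvalues: [0.0, 1.0, 2.0, 4.0, 5.0]. Largest eigenvalue (spectral radius) = 5.0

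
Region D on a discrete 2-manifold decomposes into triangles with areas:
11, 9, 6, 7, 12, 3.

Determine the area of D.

11 + 9 + 6 + 7 + 12 + 3 = 48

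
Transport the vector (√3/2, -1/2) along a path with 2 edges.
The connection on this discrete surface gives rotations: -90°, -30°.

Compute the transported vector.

Total rotation: (-90°) + (-30°) = -120°. Final vector: (-0.8660, -0.5000)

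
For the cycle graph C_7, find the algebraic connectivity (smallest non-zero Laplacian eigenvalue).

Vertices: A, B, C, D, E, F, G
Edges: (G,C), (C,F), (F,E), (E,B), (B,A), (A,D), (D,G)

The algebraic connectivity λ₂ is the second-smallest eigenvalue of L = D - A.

The cycle graph C_n has Laplacian eigenvalues λ_k = 2 − 2cos(2πk/n), k = 0, 1, …, n−1. Here n = 7:
k=0: 2 − 2cos(0) = 0.0; k=1: 2 − 2cos(2π/7) = 0.753; k=2: 2 − 2cos(4π/7) = 2.445; k=3: 2 − 2cos(6π/7) = 3.8019; k=4: 2 − 2cos(8π/7) = 3.8019; k=5: 2 − 2cos(10π/7) = 2.445; k=6: 2 − 2cos(12π/7) = 0.753.
Laplacian eigenvalues: [0.0, 0.753, 0.753, 2.445, 2.445, 3.8019, 3.8019]. Algebraic connectivity (smallest non-zero eigenvalue) = 0.753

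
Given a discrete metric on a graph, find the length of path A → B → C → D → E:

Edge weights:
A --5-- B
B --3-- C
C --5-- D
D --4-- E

Arc length = 5 + 3 + 5 + 4 = 17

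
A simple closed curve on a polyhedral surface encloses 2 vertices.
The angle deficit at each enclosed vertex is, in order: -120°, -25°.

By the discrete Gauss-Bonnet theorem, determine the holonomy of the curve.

Holonomy = total enclosed curvature = (-120°) + (-25°) = -145°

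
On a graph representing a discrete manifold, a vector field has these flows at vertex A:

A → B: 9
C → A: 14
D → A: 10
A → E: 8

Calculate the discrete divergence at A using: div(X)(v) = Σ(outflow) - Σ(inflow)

Divergence = sum of outgoing flows = 9 + (-14) + (-10) + 8 = -7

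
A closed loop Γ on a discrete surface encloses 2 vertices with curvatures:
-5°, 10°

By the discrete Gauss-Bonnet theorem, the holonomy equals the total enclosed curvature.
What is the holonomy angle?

Holonomy = total enclosed curvature = (-5°) + 10° = 5°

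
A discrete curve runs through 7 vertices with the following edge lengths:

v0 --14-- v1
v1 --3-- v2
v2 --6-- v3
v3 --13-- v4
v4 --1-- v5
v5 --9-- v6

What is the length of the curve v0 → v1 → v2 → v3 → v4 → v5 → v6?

Arc length = 14 + 3 + 6 + 13 + 1 + 9 = 46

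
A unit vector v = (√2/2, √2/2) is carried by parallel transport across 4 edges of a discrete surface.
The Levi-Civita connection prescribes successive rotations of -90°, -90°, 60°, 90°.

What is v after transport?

Total rotation: (-90°) + (-90°) + 60° + 90° = -30°. Final vector: (0.9659, 0.2588)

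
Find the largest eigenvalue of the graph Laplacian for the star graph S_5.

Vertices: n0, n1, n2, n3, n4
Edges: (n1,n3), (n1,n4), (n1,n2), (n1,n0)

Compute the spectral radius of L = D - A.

The star S_5 is the complete bipartite graph K_{1,4} (one hub of degree 4, 4 leaves of degree 1). The Laplacian spectrum of K_{p,q} is 0, p (multiplicity q−1), q (multiplicity p−1), p+q. With p = 1, q = 4: 0 once, 1 with multiplicity 3, and 5 once. (Check: trace L = sum of degrees = 8 = 3·1 + 5.)
Laplacian eigenvalues: [0.0, 1.0, 1.0, 1.0, 5.0]. Largest eigenvalue (spectral radius) = 5.0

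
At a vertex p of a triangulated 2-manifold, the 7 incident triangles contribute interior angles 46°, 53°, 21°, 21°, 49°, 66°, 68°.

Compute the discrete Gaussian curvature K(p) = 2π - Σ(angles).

Sum of angles = 324°. K = 360° - 324° = 36° = π/5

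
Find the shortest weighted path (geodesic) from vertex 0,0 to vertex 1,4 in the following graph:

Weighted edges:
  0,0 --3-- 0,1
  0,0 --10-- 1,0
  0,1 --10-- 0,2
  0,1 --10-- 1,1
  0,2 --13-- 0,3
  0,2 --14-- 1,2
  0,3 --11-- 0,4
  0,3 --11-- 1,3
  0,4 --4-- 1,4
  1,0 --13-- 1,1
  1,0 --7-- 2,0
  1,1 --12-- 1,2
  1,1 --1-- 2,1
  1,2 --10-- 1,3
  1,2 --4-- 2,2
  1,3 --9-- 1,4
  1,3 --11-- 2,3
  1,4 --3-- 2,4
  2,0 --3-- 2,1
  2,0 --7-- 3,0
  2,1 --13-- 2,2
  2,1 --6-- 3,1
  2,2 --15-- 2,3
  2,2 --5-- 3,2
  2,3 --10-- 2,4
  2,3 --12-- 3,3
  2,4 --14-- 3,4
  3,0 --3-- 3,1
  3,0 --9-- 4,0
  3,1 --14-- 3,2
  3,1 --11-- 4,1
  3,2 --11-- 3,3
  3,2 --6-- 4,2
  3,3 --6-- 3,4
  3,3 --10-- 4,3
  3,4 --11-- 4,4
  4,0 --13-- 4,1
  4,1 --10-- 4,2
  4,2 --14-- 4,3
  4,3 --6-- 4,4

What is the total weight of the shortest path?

Shortest path: 0,0 → 0,1 → 0,2 → 0,3 → 0,4 → 1,4, total weight = 41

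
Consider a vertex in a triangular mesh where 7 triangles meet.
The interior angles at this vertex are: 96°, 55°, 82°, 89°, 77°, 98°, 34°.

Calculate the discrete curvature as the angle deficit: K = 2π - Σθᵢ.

Sum of angles = 531°. K = 360° - 531° = -171° = -19π/20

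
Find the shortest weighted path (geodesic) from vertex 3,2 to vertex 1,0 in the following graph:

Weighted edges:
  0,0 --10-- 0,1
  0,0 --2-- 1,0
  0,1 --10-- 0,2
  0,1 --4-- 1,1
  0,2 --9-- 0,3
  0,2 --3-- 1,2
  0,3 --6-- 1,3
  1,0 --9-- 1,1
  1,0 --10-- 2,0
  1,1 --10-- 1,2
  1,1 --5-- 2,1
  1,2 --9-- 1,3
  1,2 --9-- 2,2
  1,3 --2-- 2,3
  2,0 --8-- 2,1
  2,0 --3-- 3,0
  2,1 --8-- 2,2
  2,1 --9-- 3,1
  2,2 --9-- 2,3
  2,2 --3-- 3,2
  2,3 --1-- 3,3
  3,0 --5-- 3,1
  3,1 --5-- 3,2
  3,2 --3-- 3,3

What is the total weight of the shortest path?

Shortest path: 3,2 → 3,1 → 3,0 → 2,0 → 1,0, total weight = 23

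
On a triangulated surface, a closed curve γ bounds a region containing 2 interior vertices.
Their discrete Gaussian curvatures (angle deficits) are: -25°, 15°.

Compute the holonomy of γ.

Holonomy = total enclosed curvature = (-25°) + 15° = -10°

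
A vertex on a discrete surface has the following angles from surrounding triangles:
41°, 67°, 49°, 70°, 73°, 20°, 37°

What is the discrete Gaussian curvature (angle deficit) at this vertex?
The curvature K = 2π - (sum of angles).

Sum of angles = 357°. K = 360° - 357° = 3° = π/60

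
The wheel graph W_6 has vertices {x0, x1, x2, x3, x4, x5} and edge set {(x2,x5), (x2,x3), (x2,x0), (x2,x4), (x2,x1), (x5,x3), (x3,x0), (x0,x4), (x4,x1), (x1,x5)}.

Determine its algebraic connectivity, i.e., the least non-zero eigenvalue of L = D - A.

The wheel W_6 is the join K_1 ∨ C_5 (a hub joined to every vertex of a cycle of length 5). For a join G ∨ H (G on p vertices, H on q vertices) the Laplacian spectrum is 0, p+q, the eigenvalues of L(G) other than one 0 each shifted by +q, and the eigenvalues of L(H) other than one 0 each shifted by +p. With G = K_1 (p = 1, nothing left after dropping its 0) and H = C_5 (q = 5, eigenvalues 2 − 2cos(2πk/5), k = 0, …, 4; drop k = 0), the spectrum of W_6 is 0, 6, and 1 + (2 − 2cos(2πk/5)) = 3 − 2cos(2πk/5) for k = 1, …, 4:
k=1: 3 − 2cos(2π/5) = 2.382; k=2: 3 − 2cos(4π/5) = 4.618; k=3: 3 − 2cos(6π/5) = 4.618; k=4: 3 − 2cos(8π/5) = 2.382.
Laplacian eigenvalues: [0.0, 2.382, 2.382, 4.618, 4.618, 6.0]. Algebraic connectivity (smallest non-zero eigenvalue) = 2.382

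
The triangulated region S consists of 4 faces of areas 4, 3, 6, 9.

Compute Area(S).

4 + 3 + 6 + 9 = 22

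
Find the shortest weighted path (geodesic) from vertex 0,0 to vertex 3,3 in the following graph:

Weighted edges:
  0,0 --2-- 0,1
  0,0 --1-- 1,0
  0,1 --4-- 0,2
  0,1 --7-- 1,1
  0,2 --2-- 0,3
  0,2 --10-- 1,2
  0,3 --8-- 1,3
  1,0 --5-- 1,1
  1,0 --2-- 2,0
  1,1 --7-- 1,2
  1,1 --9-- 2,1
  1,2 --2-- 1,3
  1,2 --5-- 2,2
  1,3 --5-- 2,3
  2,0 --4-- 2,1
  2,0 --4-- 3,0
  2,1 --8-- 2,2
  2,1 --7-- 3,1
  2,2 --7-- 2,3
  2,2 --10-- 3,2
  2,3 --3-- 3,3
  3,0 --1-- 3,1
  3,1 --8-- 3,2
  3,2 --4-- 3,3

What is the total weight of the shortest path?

Shortest path: 0,0 → 1,0 → 2,0 → 3,0 → 3,1 → 3,2 → 3,3, total weight = 20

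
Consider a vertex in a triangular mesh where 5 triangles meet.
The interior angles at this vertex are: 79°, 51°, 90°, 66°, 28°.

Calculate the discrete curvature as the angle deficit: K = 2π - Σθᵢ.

Sum of angles = 314°. K = 360° - 314° = 46° = 23π/90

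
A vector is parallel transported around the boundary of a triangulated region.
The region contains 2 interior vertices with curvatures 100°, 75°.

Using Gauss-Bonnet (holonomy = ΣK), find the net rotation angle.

Holonomy = total enclosed curvature = 100° + 75° = 175°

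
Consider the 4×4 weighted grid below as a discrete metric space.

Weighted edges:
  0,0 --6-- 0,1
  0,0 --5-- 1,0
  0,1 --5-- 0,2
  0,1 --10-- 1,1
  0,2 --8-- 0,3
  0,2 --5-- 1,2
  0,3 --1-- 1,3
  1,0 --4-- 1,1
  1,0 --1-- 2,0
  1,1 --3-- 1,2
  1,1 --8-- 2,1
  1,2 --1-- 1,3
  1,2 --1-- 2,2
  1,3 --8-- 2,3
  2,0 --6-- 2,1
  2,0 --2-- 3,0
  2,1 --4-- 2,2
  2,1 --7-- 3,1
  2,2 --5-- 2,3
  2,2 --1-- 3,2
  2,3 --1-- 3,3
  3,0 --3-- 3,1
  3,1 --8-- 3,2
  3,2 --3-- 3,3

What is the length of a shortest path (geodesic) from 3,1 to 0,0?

Shortest path: 3,1 → 3,0 → 2,0 → 1,0 → 0,0, total weight = 11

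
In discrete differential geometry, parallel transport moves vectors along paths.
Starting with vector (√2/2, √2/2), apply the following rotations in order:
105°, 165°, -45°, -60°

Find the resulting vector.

Total rotation: 105° + 165° + (-45°) + (-60°) = 165°. Final vector: (-0.8660, -0.5000)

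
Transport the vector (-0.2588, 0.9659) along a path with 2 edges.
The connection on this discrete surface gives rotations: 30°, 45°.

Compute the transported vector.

Total rotation: 30° + 45° = 75°. Final vector: (-1, 0)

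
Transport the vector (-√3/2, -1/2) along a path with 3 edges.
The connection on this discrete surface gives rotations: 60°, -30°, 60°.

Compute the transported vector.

Total rotation: 60° + (-30°) + 60° = 90°. Final vector: (0.5000, -0.8660)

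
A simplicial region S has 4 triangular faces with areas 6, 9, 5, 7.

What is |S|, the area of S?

6 + 9 + 5 + 7 = 27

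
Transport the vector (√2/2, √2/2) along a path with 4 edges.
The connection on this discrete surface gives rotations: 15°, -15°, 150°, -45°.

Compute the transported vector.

Total rotation: 15° + (-15°) + 150° + (-45°) = 105°. Final vector: (-0.8660, 0.5000)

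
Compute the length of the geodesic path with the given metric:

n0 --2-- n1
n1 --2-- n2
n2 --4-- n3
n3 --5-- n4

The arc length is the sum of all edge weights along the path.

Arc length = 2 + 2 + 4 + 5 = 13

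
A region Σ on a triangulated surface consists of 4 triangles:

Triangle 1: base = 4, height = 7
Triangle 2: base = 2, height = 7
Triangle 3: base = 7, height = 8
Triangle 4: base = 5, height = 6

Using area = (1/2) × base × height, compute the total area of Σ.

(1/2)×4×7 + (1/2)×2×7 + (1/2)×7×8 + (1/2)×5×6 = 64.0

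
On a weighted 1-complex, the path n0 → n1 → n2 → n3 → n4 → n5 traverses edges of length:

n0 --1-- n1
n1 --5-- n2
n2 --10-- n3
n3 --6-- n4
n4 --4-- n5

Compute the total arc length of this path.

Arc length = 1 + 5 + 10 + 6 + 4 = 26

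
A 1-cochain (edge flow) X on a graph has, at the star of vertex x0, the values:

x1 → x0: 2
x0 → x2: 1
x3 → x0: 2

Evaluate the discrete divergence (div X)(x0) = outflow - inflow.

Divergence = sum of outgoing flows = (-2) + 1 + (-2) = -3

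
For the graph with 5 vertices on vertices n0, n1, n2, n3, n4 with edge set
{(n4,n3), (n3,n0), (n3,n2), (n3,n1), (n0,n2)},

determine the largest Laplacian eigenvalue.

Degrees: deg(n0) = 2, deg(n1) = 1, deg(n2) = 2, deg(n3) = 4, deg(n4) = 1.
L = D − A with rows/columns ordered (n0, n1, n2, n3, n4):
  [ 2,  0, -1, -1,  0]
  [ 0,  1,  0, -1,  0]
  [-1,  0,  2, -1,  0]
  [-1, -1, -1,  4, -1]
  [ 0,  0,  0, -1,  1]
Characteristic polynomial: det(λI − L) = λ(λ − 1)²(λ − 3)(λ − 5).
Roots: λ = 0; (λ − 1) = 0 ⇒ λ = 1 (multiplicity 2); (λ − 3) = 0 ⇒ λ = 3; (λ − 5) = 0 ⇒ λ = 5.
(Check: the roots sum (with multiplicity) to 10, matching trace L = Σdeg = 2·5 = 10.)
Laplacian eigenvalues: [0.0, 1.0, 1.0, 3.0, 5.0]. Largest eigenvalue (spectral radius) = 5.0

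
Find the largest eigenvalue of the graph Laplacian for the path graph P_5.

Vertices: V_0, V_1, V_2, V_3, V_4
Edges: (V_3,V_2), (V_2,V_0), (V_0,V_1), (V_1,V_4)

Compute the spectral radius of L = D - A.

The path graph P_n has Laplacian eigenvalues λ_k = 2 − 2cos(kπ/n), k = 0, 1, …, n−1. Here n = 5:
k=0: 2 − 2cos(0) = 0.0; k=1: 2 − 2cos(π/5) = 0.382; k=2: 2 − 2cos(2π/5) = 1.382; k=3: 2 − 2cos(3π/5) = 2.618; k=4: 2 − 2cos(4π/5) = 3.618.
Laplacian eigenvalues: [0.0, 0.382, 1.382, 2.618, 3.618]. Largest eigenvalue (spectral radius) = 3.618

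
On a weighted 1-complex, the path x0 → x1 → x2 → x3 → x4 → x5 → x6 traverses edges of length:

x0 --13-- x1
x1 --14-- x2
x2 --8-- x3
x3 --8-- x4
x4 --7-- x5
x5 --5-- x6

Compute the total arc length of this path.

Arc length = 13 + 14 + 8 + 8 + 7 + 5 = 55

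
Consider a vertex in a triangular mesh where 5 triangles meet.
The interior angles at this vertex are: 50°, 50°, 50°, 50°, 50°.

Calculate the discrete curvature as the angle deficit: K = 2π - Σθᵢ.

Sum of angles = 250°. K = 360° - 250° = 110° = 11π/18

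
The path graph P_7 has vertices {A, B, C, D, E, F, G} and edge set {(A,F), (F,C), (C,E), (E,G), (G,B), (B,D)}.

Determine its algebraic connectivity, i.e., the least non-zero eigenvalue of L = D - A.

The path graph P_n has Laplacian eigenvalues λ_k = 2 − 2cos(kπ/n), k = 0, 1, …, n−1. Here n = 7:
k=0: 2 − 2cos(0) = 0.0; k=1: 2 − 2cos(π/7) = 0.1981; k=2: 2 − 2cos(2π/7) = 0.753; k=3: 2 − 2cos(3π/7) = 1.555; k=4: 2 − 2cos(4π/7) = 2.445; k=5: 2 − 2cos(5π/7) = 3.247; k=6: 2 − 2cos(6π/7) = 3.8019.
Laplacian eigenvalues: [0.0, 0.1981, 0.753, 1.555, 2.445, 3.247, 3.8019]. Algebraic connectivity (smallest non-zero eigenvalue) = 0.1981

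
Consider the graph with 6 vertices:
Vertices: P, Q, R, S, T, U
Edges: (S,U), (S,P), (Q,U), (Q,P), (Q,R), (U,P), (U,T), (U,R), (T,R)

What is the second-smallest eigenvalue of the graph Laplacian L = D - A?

Degrees: deg(P) = 3, deg(Q) = 3, deg(R) = 3, deg(S) = 2, deg(T) = 2, deg(U) = 5.
L = D − A with rows/columns ordered (P, Q, R, S, T, U):
  [ 3, -1,  0, -1,  0, -1]
  [-1,  3, -1,  0,  0, -1]
  [ 0, -1,  3,  0, -1, -1]
  [-1,  0,  0,  2,  0, -1]
  [ 0,  0, -1,  0,  2, -1]
  [-1, -1, -1, -1, -1,  5]
Characteristic polynomial: det(λI − L) = λ(λ² − 5λ + 5)(λ² − 7λ + 11)(λ − 6).
Roots: λ = 0; (λ² − 5λ + 5) = 0 ⇒ λ = (5 ± √5)/2 ≈ 1.382, 3.618; (λ² − 7λ + 11) = 0 ⇒ λ = (7 ± √5)/2 ≈ 2.382, 4.618; (λ − 6) = 0 ⇒ λ = 6.
(Check: the roots sum (with multiplicity) to 18, matching trace L = Σdeg = 2·9 = 18.)
Laplacian eigenvalues: [0.0, 1.382, 2.382, 3.618, 4.618, 6.0]. Algebraic connectivity (smallest non-zero eigenvalue) = 1.382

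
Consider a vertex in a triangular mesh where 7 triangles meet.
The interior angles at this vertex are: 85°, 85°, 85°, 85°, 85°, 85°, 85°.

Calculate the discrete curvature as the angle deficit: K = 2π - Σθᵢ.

Sum of angles = 595°. K = 360° - 595° = -235°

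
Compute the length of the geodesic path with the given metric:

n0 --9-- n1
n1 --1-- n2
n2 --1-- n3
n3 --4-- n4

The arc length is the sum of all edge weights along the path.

Arc length = 9 + 1 + 1 + 4 = 15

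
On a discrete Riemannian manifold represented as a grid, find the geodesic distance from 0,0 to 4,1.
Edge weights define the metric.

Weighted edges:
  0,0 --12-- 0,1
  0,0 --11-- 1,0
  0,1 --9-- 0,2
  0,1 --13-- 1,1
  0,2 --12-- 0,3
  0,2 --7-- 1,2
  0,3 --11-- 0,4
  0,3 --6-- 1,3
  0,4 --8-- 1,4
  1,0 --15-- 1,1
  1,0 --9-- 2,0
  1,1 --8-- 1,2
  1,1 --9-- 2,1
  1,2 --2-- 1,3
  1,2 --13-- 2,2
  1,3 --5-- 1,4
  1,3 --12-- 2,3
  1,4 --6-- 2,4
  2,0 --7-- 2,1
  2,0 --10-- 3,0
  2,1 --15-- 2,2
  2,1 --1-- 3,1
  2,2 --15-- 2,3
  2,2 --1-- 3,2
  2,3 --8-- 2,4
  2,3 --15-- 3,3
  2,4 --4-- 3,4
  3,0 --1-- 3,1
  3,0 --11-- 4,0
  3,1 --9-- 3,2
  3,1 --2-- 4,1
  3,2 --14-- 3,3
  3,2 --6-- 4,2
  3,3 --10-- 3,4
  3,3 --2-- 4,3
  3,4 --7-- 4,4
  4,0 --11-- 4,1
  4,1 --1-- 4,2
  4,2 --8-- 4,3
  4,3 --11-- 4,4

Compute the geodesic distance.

Shortest path: 0,0 → 1,0 → 2,0 → 2,1 → 3,1 → 4,1, total weight = 30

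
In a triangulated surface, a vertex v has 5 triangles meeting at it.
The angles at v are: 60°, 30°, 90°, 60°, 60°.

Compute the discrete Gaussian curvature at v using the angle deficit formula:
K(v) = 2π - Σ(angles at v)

Sum of angles = 300°. K = 360° - 300° = 60°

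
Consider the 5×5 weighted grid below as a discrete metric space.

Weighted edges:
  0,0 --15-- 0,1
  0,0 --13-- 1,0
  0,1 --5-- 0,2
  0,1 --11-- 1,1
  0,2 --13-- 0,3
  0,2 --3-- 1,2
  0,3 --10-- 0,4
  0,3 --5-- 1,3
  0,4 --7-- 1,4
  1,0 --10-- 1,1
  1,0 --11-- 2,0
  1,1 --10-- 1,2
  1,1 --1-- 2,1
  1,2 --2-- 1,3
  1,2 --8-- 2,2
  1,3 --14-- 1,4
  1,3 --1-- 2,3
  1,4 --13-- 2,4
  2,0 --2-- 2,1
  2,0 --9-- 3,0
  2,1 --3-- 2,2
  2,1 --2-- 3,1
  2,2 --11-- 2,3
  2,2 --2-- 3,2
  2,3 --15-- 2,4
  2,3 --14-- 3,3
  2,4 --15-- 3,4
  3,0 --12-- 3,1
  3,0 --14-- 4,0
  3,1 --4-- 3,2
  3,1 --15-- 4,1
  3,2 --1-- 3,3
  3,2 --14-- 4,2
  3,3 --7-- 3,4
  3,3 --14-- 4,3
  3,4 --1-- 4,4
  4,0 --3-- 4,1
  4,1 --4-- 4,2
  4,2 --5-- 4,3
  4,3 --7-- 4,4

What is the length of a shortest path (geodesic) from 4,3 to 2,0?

Shortest path: 4,3 → 3,3 → 3,2 → 2,2 → 2,1 → 2,0, total weight = 22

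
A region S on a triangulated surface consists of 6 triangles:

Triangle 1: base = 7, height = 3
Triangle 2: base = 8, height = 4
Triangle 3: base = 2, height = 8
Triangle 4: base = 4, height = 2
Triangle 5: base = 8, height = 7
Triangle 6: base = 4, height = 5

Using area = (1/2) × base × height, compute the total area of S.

(1/2)×7×3 + (1/2)×8×4 + (1/2)×2×8 + (1/2)×4×2 + (1/2)×8×7 + (1/2)×4×5 = 76.5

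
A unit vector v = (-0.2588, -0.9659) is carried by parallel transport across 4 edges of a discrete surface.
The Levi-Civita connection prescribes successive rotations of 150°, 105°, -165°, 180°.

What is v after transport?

Total rotation: 150° + 105° + (-165°) + 180° = 270° ≡ -90° (mod 360°). Final vector: (-0.9659, 0.2588)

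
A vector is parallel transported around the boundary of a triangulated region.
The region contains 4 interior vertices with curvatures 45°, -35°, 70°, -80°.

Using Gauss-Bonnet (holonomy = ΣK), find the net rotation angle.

Holonomy = total enclosed curvature = 45° + (-35°) + 70° + (-80°) = 0°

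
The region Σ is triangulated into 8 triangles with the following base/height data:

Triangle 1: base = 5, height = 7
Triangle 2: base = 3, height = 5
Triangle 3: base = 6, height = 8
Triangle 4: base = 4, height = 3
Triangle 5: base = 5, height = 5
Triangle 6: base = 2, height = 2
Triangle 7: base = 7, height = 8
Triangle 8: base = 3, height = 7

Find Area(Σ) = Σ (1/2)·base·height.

(1/2)×5×7 + (1/2)×3×5 + (1/2)×6×8 + (1/2)×4×3 + (1/2)×5×5 + (1/2)×2×2 + (1/2)×7×8 + (1/2)×3×7 = 108.0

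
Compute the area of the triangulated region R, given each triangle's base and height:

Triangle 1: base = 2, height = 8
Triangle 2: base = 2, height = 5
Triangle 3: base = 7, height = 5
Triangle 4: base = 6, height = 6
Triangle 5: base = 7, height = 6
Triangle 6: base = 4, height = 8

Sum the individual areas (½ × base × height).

(1/2)×2×8 + (1/2)×2×5 + (1/2)×7×5 + (1/2)×6×6 + (1/2)×7×6 + (1/2)×4×8 = 85.5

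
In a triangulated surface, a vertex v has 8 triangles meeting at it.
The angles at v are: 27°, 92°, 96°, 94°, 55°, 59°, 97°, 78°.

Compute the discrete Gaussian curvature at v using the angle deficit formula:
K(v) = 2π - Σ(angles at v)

Sum of angles = 598°. K = 360° - 598° = -238° = -119π/90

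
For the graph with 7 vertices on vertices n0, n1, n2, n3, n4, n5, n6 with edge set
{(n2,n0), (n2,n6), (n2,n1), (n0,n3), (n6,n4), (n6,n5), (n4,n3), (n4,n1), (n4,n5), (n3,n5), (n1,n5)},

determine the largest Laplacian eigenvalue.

Degrees: deg(n0) = 2, deg(n1) = 3, deg(n2) = 3, deg(n3) = 3, deg(n4) = 4, deg(n5) = 4, deg(n6) = 3.
L = D − A with rows/columns ordered (n0, n1, n2, n3, n4, n5, n6):
  [ 2,  0, -1, -1,  0,  0,  0]
  [ 0,  3, -1,  0, -1, -1,  0]
  [-1, -1,  3,  0,  0,  0, -1]
  [-1,  0,  0,  3, -1, -1,  0]
  [ 0, -1,  0, -1,  4, -1, -1]
  [ 0, -1,  0, -1, -1,  4, -1]
  [ 0,  0, -1,  0, -1, -1,  3]
Characteristic polynomial: det(λI − L) = λ(λ² − 6λ + 7)(λ² − 8λ + 13)(λ − 3)(λ − 5).
Roots: λ = 0; (λ² − 6λ + 7) = 0 ⇒ λ = 3 ± √2 ≈ 1.5858, 4.4142; (λ² − 8λ + 13) = 0 ⇒ λ = 4 ± √3 ≈ 2.2679, 5.7321; (λ − 3) = 0 ⇒ λ = 3; (λ − 5) = 0 ⇒ λ = 5.
(Check: the roots sum (with multiplicity) to 22, matching trace L = Σdeg = 2·11 = 22.)
Laplacian eigenvalues: [0.0, 1.5858, 2.2679, 3.0, 4.4142, 5.0, 5.7321]. Largest eigenvalue (spectral radius) = 5.7321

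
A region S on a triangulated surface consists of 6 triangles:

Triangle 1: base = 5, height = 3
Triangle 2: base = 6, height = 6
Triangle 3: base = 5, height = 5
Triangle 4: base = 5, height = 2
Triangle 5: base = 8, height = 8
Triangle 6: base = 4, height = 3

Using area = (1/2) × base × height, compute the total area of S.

(1/2)×5×3 + (1/2)×6×6 + (1/2)×5×5 + (1/2)×5×2 + (1/2)×8×8 + (1/2)×4×3 = 81.0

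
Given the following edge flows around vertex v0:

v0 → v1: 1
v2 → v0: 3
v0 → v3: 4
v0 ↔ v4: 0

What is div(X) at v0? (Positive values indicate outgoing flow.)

Divergence = sum of outgoing flows = 1 + (-3) + 4 + 0 = 2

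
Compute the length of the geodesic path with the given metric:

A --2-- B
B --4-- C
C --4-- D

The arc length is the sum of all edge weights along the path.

Arc length = 2 + 4 + 4 = 10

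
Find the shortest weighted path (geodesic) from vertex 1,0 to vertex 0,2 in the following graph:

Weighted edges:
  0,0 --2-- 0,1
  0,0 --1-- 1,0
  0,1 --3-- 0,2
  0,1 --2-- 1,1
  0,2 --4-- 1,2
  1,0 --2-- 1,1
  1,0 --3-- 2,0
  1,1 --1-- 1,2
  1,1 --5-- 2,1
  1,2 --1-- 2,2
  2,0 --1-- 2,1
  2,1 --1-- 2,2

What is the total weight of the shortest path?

Shortest path: 1,0 → 0,0 → 0,1 → 0,2, total weight = 6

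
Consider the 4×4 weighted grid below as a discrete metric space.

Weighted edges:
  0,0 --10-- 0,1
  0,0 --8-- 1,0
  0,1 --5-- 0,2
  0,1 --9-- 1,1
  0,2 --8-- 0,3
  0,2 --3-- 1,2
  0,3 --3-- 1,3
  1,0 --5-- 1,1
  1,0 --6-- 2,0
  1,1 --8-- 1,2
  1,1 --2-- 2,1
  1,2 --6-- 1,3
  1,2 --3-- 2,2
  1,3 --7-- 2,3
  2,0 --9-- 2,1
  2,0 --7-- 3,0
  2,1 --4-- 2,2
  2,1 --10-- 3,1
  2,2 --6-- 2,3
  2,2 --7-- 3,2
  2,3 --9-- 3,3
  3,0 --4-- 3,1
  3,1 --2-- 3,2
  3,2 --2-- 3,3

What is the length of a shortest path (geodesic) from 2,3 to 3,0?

Shortest path: 2,3 → 3,3 → 3,2 → 3,1 → 3,0, total weight = 17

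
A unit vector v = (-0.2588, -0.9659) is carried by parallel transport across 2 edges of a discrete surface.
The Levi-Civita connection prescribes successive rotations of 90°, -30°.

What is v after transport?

Total rotation: 90° + (-30°) = 60°. Final vector: (0.7071, -0.7071)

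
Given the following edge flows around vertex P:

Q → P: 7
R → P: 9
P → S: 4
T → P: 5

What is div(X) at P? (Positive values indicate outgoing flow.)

Divergence = sum of outgoing flows = (-7) + (-9) + 4 + (-5) = -17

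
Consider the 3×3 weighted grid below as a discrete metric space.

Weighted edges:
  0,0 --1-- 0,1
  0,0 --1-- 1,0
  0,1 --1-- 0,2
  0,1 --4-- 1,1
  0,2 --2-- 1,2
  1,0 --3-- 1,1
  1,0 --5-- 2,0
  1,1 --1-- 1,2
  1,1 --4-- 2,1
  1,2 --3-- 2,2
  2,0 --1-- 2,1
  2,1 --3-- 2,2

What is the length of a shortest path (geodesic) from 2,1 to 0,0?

Shortest path: 2,1 → 2,0 → 1,0 → 0,0, total weight = 7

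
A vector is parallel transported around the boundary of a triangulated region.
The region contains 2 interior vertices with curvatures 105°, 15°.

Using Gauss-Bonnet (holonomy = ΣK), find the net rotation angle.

Holonomy = total enclosed curvature = 105° + 15° = 120°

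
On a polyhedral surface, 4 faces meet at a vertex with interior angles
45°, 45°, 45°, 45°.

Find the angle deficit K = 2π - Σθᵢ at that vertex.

Sum of angles = 180°. K = 360° - 180° = 180°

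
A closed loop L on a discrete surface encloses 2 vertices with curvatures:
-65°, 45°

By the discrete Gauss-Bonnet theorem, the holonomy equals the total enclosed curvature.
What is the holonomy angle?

Holonomy = total enclosed curvature = (-65°) + 45° = -20°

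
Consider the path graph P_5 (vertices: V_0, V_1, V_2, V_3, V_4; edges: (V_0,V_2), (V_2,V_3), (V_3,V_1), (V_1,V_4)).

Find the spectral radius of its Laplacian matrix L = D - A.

The path graph P_n has Laplacian eigenvalues λ_k = 2 − 2cos(kπ/n), k = 0, 1, …, n−1. Here n = 5:
k=0: 2 − 2cos(0) = 0.0; k=1: 2 − 2cos(π/5) = 0.382; k=2: 2 − 2cos(2π/5) = 1.382; k=3: 2 − 2cos(3π/5) = 2.618; k=4: 2 − 2cos(4π/5) = 3.618.
Laplacian eigenvalues: [0.0, 0.382, 1.382, 2.618, 3.618]. Largest eigenvalue (spectral radius) = 3.618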